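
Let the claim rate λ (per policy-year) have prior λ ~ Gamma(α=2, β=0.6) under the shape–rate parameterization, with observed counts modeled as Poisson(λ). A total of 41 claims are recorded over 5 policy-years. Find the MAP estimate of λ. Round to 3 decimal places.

λ̂_MAP = 7.500

Σxᵢ = 41, n = 5.
Posterior ∝ λe^(−0.6λ) · λ^41e^(−5λ) = λ^42e^(−5.6λ), i.e. Gamma(shape=43, rate=5.6).
The mode of a Gamma(a, b) with a ≥ 1 (shape–rate) is (a−1)/b = 42/5.6 ≈ 7.500.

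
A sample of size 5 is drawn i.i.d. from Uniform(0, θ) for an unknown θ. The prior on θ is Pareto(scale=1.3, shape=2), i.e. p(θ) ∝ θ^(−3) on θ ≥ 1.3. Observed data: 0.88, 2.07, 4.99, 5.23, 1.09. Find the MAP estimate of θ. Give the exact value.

θ̂_MAP = 5.23

The Uniform(0, θ) likelihood is θ^(−n) for θ ≥ max(xᵢ), zero otherwise. Here max(xᵢ) = 5.23.
Posterior ∝ θ^(−3) · θ^(−5) = θ^(−8) on θ ≥ max(1.3, 5.23) = 5.23.
This density is strictly decreasing in θ, so the posterior mode lies at the lower boundary of the support.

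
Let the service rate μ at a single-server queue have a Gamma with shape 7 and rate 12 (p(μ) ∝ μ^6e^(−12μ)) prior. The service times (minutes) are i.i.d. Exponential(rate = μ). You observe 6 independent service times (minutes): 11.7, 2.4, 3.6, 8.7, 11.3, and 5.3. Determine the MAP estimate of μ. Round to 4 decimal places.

μ̂_MAP = 0.2182

The Exponential(rate=μ) likelihood is ∝ μ^n e^(−μΣtᵢ). Here n = 6 and Σtᵢ = 11.7 + 2.4 + 3.6 + 8.7 + 11.3 + 5.3 = 43.
Posterior ∝ μ^6e^(−12μ) · μ^6e^(−43μ) = μ^12e^(−55μ), i.e. Gamma(13, 55).
Mode = (a−1)/b = 12/55 ≈ 0.2182.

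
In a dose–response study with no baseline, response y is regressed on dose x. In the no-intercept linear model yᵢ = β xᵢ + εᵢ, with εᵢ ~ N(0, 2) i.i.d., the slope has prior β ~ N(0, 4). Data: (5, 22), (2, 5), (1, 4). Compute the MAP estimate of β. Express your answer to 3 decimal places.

β̂_MAP = 4.066

log p(β | y) = −Σ(yᵢ − βxᵢ)²/(2·2) − β²/(2·4) + const.
Setting the derivative to zero: Σxᵢ(yᵢ − βxᵢ)/2 − β/4 = 0, so β = Σxᵢyᵢ / (Σxᵢ² + σ²/τ²).
Σxᵢyᵢ = 5·22 + 2·5 + 1·4 = 124; Σxᵢ² = 30; σ²/τ² = 0.5.
β̂_MAP = 124 / (30 + 0.5) = 124/30.5 ≈ 4.066.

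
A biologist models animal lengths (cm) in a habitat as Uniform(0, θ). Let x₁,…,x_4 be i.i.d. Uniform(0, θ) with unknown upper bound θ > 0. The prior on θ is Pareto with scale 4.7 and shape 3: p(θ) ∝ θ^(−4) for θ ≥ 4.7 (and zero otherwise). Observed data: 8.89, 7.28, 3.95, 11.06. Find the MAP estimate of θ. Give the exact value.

θ̂_MAP = 11.06

The Uniform(0, θ) likelihood is θ^(−n) for θ ≥ max(xᵢ), zero otherwise. Here max(xᵢ) = 11.06.
Posterior ∝ θ^(−4) · θ^(−4) = θ^(−8) on θ ≥ max(4.7, 11.06) = 11.06.
This density is strictly decreasing in θ, so the posterior mode lies at the lower boundary of the support.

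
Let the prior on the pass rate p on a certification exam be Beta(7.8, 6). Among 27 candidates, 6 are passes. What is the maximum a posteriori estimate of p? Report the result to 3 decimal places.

p̂_MAP = 0.330

Prior: Beta(7.8, 6).
Data: 6 successes in 27 trials. The binomial likelihood contributes p^6(1−p)^21, so the posterior is Beta(7.8+6, 6+21) = Beta(13.8, 27).
For Beta(a, b) with a, b > 1 the mode is (a−1)/(a+b−2) = 12.8/38.8 ≈ 0.330.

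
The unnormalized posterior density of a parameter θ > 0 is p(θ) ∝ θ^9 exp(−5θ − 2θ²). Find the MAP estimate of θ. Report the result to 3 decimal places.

θ̂_MAP = 1.000

ℓ'(θ) = 9/θ − 5 − 4θ. Setting this to zero and multiplying by θ: 4θ² + 5θ − 9 = 0.
θ = (−5 + √(5² + 4·4·9)) / (2·4) = (−5 + √169) / 8 = (−5 + 13)/8 = 1.
ℓ''(θ) = −9/θ² − 4 < 0, confirming a maximum.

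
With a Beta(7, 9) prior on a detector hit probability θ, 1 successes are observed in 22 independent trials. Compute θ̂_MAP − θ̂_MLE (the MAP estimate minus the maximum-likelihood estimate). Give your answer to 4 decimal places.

Posterior is Beta(8, 30); MAP = (8−1)/(38−2) = 7/36 ≈ 0.19444.
MLE ignores the prior: θ̂_MLE = k/n = 1/22 ≈ 0.04545.
Difference = 7/36 − 1/22 = 59/396 ≈ 0.1490.

MAP − MLE = 0.1490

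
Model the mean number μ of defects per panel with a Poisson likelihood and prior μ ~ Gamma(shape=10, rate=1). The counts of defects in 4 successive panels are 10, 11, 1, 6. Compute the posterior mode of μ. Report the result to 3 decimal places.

Σxᵢ = 10+11+1+6 = 28, with n = 4.
Posterior ∝ μ^9e^(−1μ) · μ^28e^(−4μ) = μ^37e^(−5μ), i.e. Gamma(shape=38, rate=5).
The mode of a Gamma(a, b) with a ≥ 1 (shape–rate) is (a−1)/b = 37/5 ≈ 7.400.

μ̂_MAP = 7.400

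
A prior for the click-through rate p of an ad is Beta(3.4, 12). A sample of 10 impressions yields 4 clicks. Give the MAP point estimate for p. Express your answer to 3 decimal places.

p̂_MAP = 0.274

Prior: Beta(3.4, 12).
Data: 4 successes in 10 trials. The binomial likelihood contributes p^4(1−p)^6, so the posterior is Beta(3.4+4, 12+6) = Beta(7.4, 18).
For Beta(a, b) with a, b > 1 the mode is (a−1)/(a+b−2) = 6.4/23.4 ≈ 0.274.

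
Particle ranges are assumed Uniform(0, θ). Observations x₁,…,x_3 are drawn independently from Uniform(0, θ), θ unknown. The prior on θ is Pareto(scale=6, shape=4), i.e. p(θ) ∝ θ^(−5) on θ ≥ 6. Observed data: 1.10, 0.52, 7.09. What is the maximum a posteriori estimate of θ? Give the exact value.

θ̂_MAP = 7.09

The Uniform(0, θ) likelihood is θ^(−n) for θ ≥ max(xᵢ), zero otherwise. Here max(xᵢ) = 7.09.
Posterior ∝ θ^(−5) · θ^(−3) = θ^(−8) on θ ≥ max(6, 7.09) = 7.09.
This density is strictly decreasing in θ, so the posterior mode lies at the lower boundary of the support.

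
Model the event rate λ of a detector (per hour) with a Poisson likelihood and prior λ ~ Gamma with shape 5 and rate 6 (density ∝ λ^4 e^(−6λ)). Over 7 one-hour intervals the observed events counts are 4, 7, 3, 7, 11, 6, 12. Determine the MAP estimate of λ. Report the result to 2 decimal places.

λ̂_MAP = 4.15

Σxᵢ = 4+7+3+7+11+6+12 = 50, with n = 7.
Posterior ∝ λ^4e^(−6λ) · λ^50e^(−7λ) = λ^54e^(−13λ), i.e. Gamma(shape=55, rate=13).
The mode of a Gamma(a, b) with a ≥ 1 (shape–rate) is (a−1)/b = 54/13 ≈ 4.15.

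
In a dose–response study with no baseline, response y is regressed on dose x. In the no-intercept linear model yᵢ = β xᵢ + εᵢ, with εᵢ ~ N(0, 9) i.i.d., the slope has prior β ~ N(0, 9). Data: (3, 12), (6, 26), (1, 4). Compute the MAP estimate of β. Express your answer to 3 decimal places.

log p(β | y) = −Σ(yᵢ − βxᵢ)²/(2·9) − β²/(2·9) + const.
Setting the derivative to zero: Σxᵢ(yᵢ − βxᵢ)/9 − β/9 = 0, so β = Σxᵢyᵢ / (Σxᵢ² + σ²/τ²).
Σxᵢyᵢ = 3·12 + 6·26 + 1·4 = 196; Σxᵢ² = 46; σ²/τ² = 1.
β̂_MAP = 196 / (46 + 1) = 196/47 ≈ 4.170.

β̂_MAP = 4.170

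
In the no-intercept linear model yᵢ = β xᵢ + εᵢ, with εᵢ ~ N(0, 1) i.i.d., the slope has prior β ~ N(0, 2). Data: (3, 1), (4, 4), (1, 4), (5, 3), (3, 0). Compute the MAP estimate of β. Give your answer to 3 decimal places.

log p(β | y) = −Σ(yᵢ − βxᵢ)²/(2·1) − β²/(2·2) + const.
Setting the derivative to zero: Σxᵢ(yᵢ − βxᵢ)/1 − β/2 = 0, so β = Σxᵢyᵢ / (Σxᵢ² + σ²/τ²).
Σxᵢyᵢ = 3·1 + 4·4 + 1·4 + 5·3 + 3·0 = 38; Σxᵢ² = 60; σ²/τ² = 0.5.
β̂_MAP = 38 / (60 + 0.5) = 38/60.5 ≈ 0.628.

β̂_MAP = 0.628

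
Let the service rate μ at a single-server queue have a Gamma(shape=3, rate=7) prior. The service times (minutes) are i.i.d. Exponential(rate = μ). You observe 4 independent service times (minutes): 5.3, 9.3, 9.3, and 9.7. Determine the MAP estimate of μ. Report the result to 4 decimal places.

μ̂_MAP = 0.1478

The Exponential(rate=μ) likelihood is ∝ μ^n e^(−μΣtᵢ). Here n = 4 and Σtᵢ = 5.3 + 9.3 + 9.3 + 9.7 = 33.6.
Posterior ∝ μ^2e^(−7μ) · μ^4e^(−33.6μ) = μ^6e^(−40.6μ), i.e. Gamma(7, 40.6).
Mode = (a−1)/b = 6/40.6 ≈ 0.1478.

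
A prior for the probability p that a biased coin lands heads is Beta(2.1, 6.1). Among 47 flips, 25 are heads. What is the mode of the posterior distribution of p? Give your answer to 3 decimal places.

p̂_MAP = 0.491

Prior: Beta(2.1, 6.1).
Data: 25 successes in 47 trials. The binomial likelihood contributes p^25(1−p)^22, so the posterior is Beta(2.1+25, 6.1+22) = Beta(27.1, 28.1).
For Beta(a, b) with a, b > 1 the mode is (a−1)/(a+b−2) = 26.1/53.2 ≈ 0.491.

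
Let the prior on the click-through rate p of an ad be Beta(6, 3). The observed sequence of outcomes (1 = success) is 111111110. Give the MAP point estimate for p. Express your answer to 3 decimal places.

p̂_MAP = 0.813

Prior: Beta(6, 3).
Data: 8 successes in 9 trials (from the sequence). The binomial likelihood contributes p^8(1−p)^1, so the posterior is Beta(6+8, 3+1) = Beta(14, 4).
For Beta(a, b) with a, b > 1 the mode is (a−1)/(a+b−2) = 13/16 ≈ 0.813.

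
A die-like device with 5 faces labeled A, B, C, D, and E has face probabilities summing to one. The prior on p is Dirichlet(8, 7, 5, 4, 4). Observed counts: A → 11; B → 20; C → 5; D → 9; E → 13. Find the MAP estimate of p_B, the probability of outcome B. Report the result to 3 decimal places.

The posterior is Dirichlet(αᵢ + nᵢ) = Dirichlet(19, 27, 10, 13, 17).
For a Dirichlet(a₁,…,a_K) with all aᵢ > 1, the mode has j-th component (aⱼ − 1)/(Σaᵢ − K).
Here Σaᵢ = 86 and K = 5, so p_B = (27 − 1)/(86 − 5) = 26/81 ≈ 0.321.

MAP estimate of p_B = 0.321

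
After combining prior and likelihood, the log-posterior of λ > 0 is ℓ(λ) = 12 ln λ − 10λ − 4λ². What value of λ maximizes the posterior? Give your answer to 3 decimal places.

ℓ'(λ) = 12/λ − 10 − 8λ. Setting this to zero and multiplying by λ: 8λ² + 10λ − 12 = 0.
λ = (−10 + √(10² + 4·8·12)) / (2·8) = (−10 + √484) / 16 = (−10 + 22)/16 = 3/4.
ℓ''(λ) = −12/λ² − 8 < 0, confirming a maximum.

λ̂_MAP = 0.750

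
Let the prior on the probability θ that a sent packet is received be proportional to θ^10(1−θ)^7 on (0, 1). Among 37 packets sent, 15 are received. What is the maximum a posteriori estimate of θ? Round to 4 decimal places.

θ̂_MAP = 0.4630

The prior density ∝ θ^10(1−θ)^7 is the kernel of Beta(11, 8).
Data: 15 successes in 37 trials. The binomial likelihood contributes θ^15(1−θ)^22, so the posterior is Beta(11+15, 8+22) = Beta(26, 30).
For Beta(a, b) with a, b > 1 the mode is (a−1)/(a+b−2) = 25/54 ≈ 0.4630.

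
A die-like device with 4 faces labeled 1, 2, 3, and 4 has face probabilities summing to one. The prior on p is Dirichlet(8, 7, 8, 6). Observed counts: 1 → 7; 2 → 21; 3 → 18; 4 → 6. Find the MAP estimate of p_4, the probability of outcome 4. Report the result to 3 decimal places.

The posterior is Dirichlet(αᵢ + nᵢ) = Dirichlet(15, 28, 26, 12).
For a Dirichlet(a₁,…,a_K) with all aᵢ > 1, the mode has j-th component (aⱼ − 1)/(Σaᵢ − K).
Here Σaᵢ = 81 and K = 4, so p_4 = (12 − 1)/(81 − 4) = 11/77 ≈ 0.143.

MAP estimate: 0.143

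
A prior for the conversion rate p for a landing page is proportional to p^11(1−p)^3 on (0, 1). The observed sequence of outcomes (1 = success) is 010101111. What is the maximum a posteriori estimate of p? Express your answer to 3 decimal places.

p̂_MAP = 0.739

The prior density ∝ p^11(1−p)^3 is the kernel of Beta(12, 4).
Data: 6 successes in 9 trials (from the sequence). The binomial likelihood contributes p^6(1−p)^3, so the posterior is Beta(12+6, 4+3) = Beta(18, 7).
For Beta(a, b) with a, b > 1 the mode is (a−1)/(a+b−2) = 17/23 ≈ 0.739.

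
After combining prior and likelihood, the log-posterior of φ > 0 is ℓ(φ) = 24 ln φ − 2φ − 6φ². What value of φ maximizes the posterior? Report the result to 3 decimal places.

φ̂_MAP = 1.333

ℓ'(φ) = 24/φ − 2 − 12φ. Setting this to zero and multiplying by φ: 12φ² + 2φ − 24 = 0.
φ = (−2 + √(2² + 4·12·24)) / (2·12) = (−2 + √1156) / 24 = (−2 + 34)/24 = 4/3.
ℓ''(φ) = −24/φ² − 12 < 0, confirming a maximum.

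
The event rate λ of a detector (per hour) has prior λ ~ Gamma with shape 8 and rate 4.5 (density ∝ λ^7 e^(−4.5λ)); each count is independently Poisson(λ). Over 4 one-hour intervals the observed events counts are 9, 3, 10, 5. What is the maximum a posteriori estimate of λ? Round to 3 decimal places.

λ̂_MAP = 4.000

Σxᵢ = 9+3+10+5 = 27, with n = 4.
Posterior ∝ λ^7e^(−4.5λ) · λ^27e^(−4λ) = λ^34e^(−8.5λ), i.e. Gamma(shape=35, rate=8.5).
The mode of a Gamma(a, b) with a ≥ 1 (shape–rate) is (a−1)/b = 34/8.5 ≈ 4.000.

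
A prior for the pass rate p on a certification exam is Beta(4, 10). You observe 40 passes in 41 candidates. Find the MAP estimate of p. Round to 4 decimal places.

Prior: Beta(4, 10).
Data: 40 successes in 41 trials. The binomial likelihood contributes p^40(1−p)^1, so the posterior is Beta(4+40, 10+1) = Beta(44, 11).
For Beta(a, b) with a, b > 1 the mode is (a−1)/(a+b−2) = 43/53 ≈ 0.8113.

p̂_MAP = 0.8113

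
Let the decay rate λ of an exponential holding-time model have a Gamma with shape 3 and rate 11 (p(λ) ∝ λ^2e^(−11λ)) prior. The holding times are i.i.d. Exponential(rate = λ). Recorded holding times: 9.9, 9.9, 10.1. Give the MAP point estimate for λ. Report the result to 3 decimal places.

λ̂_MAP = 0.122

The Exponential(rate=λ) likelihood is ∝ λ^n e^(−λΣtᵢ). Here n = 3 and Σtᵢ = 9.9 + 9.9 + 10.1 = 29.9.
Posterior ∝ λ^2e^(−11λ) · λ^3e^(−29.9λ) = λ^5e^(−40.9λ), i.e. Gamma(6, 40.9).
Mode = (a−1)/b = 5/40.9 ≈ 0.122.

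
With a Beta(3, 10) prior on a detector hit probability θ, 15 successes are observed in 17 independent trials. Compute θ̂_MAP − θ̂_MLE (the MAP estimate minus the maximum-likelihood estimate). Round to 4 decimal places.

MAP − MLE = -0.2752

Posterior is Beta(18, 12); MAP = (18−1)/(30−2) = 17/28 ≈ 0.60714.
MLE ignores the prior: θ̂_MLE = k/n = 15/17 ≈ 0.88235.
Difference = 17/28 − 15/17 = -131/476 ≈ -0.2752.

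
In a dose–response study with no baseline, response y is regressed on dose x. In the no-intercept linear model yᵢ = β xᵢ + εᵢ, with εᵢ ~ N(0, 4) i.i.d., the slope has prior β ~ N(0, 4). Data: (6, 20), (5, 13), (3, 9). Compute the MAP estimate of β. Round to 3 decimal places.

β̂_MAP = 2.986

log p(β | y) = −Σ(yᵢ − βxᵢ)²/(2·4) − β²/(2·4) + const.
Setting the derivative to zero: Σxᵢ(yᵢ − βxᵢ)/4 − β/4 = 0, so β = Σxᵢyᵢ / (Σxᵢ² + σ²/τ²).
Σxᵢyᵢ = 6·20 + 5·13 + 3·9 = 212; Σxᵢ² = 70; σ²/τ² = 1.
β̂_MAP = 212 / (70 + 1) = 212/71 ≈ 2.986.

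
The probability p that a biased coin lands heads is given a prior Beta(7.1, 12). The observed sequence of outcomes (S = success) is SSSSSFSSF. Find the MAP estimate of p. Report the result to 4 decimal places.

p̂_MAP = 0.5019

Prior: Beta(7.1, 12).
Data: 7 successes in 9 trials (from the sequence). The binomial likelihood contributes p^7(1−p)^2, so the posterior is Beta(7.1+7, 12+2) = Beta(14.1, 14).
For Beta(a, b) with a, b > 1 the mode is (a−1)/(a+b−2) = 13.1/26.1 ≈ 0.5019.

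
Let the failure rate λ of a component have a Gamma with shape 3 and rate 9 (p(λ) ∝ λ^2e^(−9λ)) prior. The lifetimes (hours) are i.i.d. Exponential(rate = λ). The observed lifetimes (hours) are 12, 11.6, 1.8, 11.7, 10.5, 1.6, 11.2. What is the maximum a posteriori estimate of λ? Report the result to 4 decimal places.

The Exponential(rate=λ) likelihood is ∝ λ^n e^(−λΣtᵢ). Here n = 7 and Σtᵢ = 12 + 11.6 + 1.8 + 11.7 + 10.5 + 1.6 + 11.2 = 60.4.
Posterior ∝ λ^2e^(−9λ) · λ^7e^(−60.4λ) = λ^9e^(−69.4λ), i.e. Gamma(10, 69.4).
Mode = (a−1)/b = 9/69.4 ≈ 0.1297.

λ̂_MAP = 0.1297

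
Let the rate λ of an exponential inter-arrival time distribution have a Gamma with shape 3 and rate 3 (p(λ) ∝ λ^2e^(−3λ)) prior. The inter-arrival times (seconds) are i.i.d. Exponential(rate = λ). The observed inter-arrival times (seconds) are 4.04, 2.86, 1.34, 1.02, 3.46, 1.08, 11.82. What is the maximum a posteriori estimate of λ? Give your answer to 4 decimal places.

λ̂_MAP = 0.3145

The Exponential(rate=λ) likelihood is ∝ λ^n e^(−λΣtᵢ). Here n = 7 and Σtᵢ = 4.04 + 2.86 + 1.34 + 1.02 + 3.46 + 1.08 + 11.82 = 25.62.
Posterior ∝ λ^2e^(−3λ) · λ^7e^(−25.62λ) = λ^9e^(−28.62λ), i.e. Gamma(10, 28.62).
Mode = (a−1)/b = 9/28.62 ≈ 0.3145.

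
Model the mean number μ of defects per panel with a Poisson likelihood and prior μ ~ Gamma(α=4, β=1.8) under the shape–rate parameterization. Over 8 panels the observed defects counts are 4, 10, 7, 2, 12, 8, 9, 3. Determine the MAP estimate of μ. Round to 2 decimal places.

μ̂_MAP = 5.92

Σxᵢ = 4+10+7+2+12+8+9+3 = 55, with n = 8.
Posterior ∝ μ^3e^(−1.8μ) · μ^55e^(−8μ) = μ^58e^(−9.8μ), i.e. Gamma(shape=59, rate=9.8).
The mode of a Gamma(a, b) with a ≥ 1 (shape–rate) is (a−1)/b = 58/9.8 ≈ 5.92.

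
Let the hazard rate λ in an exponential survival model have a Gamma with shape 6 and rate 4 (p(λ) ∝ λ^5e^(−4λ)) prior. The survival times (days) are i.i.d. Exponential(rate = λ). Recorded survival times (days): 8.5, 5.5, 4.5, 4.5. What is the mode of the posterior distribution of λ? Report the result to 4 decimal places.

The Exponential(rate=λ) likelihood is ∝ λ^n e^(−λΣtᵢ). Here n = 4 and Σtᵢ = 8.5 + 5.5 + 4.5 + 4.5 = 23.
Posterior ∝ λ^5e^(−4λ) · λ^4e^(−23λ) = λ^9e^(−27λ), i.e. Gamma(10, 27).
Mode = (a−1)/b = 9/27 ≈ 0.3333.

λ̂_MAP = 0.3333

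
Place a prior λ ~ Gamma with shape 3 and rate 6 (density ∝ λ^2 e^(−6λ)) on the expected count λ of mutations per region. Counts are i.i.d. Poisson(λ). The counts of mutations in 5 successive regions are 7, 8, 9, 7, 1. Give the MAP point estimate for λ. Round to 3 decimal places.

Σxᵢ = 7+8+9+7+1 = 32, with n = 5.
Posterior ∝ λ^2e^(−6λ) · λ^32e^(−5λ) = λ^34e^(−11λ), i.e. Gamma(shape=35, rate=11).
The mode of a Gamma(a, b) with a ≥ 1 (shape–rate) is (a−1)/b = 34/11 ≈ 3.091.

λ̂_MAP = 3.091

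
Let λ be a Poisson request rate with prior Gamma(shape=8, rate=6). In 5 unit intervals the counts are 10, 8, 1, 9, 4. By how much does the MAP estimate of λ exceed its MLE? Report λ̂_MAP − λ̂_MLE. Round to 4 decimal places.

Σxᵢ = 32. Posterior is Gamma(40, 11); MAP = (40−1)/11 = 39/11 ≈ 3.54545.
MLE = x̄ = 32/5 ≈ 6.40000.
Difference = 39/11 − 32/5 = -157/55 ≈ -2.8545.

MAP − MLE = -2.8545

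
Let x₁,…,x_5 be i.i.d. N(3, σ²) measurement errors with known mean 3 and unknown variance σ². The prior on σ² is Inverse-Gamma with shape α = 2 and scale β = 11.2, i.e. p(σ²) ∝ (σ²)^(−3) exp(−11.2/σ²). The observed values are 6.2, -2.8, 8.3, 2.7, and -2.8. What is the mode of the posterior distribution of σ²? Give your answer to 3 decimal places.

σ̂²_MAP = 11.645

Sum of squared deviations about the known mean: SS = (6.2−3)² + (-2.8−3)² + (8.3−3)² + (2.7−3)² + (-2.8−3)² = 105.7.
The Normal likelihood contributes (σ²)^(−n/2) exp(−SS/(2σ²)), so the posterior is Inverse-Gamma(α + n/2, β + SS/2) = Inverse-Gamma(4.5, 64.05).
The mode of Inverse-Gamma(a, b) is b/(a+1) = 64.05/5.5 ≈ 11.645.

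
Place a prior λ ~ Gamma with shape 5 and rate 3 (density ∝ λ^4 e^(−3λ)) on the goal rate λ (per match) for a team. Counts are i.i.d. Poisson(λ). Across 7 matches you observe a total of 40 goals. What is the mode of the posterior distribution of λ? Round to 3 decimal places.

λ̂_MAP = 4.400

Σxᵢ = 40, n = 7.
Posterior ∝ λ^4e^(−3λ) · λ^40e^(−7λ) = λ^44e^(−10λ), i.e. Gamma(shape=45, rate=10).
The mode of a Gamma(a, b) with a ≥ 1 (shape–rate) is (a−1)/b = 44/10 ≈ 4.400.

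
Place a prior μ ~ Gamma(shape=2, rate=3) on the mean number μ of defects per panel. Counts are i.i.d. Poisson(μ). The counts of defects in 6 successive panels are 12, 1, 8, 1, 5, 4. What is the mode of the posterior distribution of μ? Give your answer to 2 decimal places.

Σxᵢ = 12+1+8+1+5+4 = 31, with n = 6.
Posterior ∝ μe^(−3μ) · μ^31e^(−6μ) = μ^32e^(−9μ), i.e. Gamma(shape=33, rate=9).
The mode of a Gamma(a, b) with a ≥ 1 (shape–rate) is (a−1)/b = 32/9 ≈ 3.56.

μ̂_MAP = 3.56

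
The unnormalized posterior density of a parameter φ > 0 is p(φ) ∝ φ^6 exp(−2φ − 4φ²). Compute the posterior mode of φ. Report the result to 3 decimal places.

ℓ'(φ) = 6/φ − 2 − 8φ. Setting this to zero and multiplying by φ: 8φ² + 2φ − 6 = 0.
φ = (−2 + √(2² + 4·8·6)) / (2·8) = (−2 + √196) / 16 = (−2 + 14)/16 = 3/4.
ℓ''(φ) = −6/φ² − 8 < 0, confirming a maximum.

φ̂_MAP = 0.750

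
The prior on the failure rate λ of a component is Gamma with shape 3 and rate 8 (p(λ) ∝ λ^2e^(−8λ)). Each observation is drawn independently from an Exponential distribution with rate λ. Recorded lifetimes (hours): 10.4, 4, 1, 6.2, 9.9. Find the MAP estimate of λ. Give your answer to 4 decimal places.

The Exponential(rate=λ) likelihood is ∝ λ^n e^(−λΣtᵢ). Here n = 5 and Σtᵢ = 10.4 + 4 + 1 + 6.2 + 9.9 = 31.5.
Posterior ∝ λ^2e^(−8λ) · λ^5e^(−31.5λ) = λ^7e^(−39.5λ), i.e. Gamma(8, 39.5).
Mode = (a−1)/b = 7/39.5 ≈ 0.1772.

λ̂_MAP = 0.1772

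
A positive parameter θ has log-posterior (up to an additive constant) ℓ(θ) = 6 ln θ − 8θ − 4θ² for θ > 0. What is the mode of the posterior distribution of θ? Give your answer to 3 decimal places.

ℓ'(θ) = 6/θ − 8 − 8θ. Setting this to zero and multiplying by θ: 8θ² + 8θ − 6 = 0.
θ = (−8 + √(8² + 4·8·6)) / (2·8) = (−8 + √256) / 16 = (−8 + 16)/16 = 1/2.
ℓ''(θ) = −6/θ² − 8 < 0, confirming a maximum.

θ̂_MAP = 0.500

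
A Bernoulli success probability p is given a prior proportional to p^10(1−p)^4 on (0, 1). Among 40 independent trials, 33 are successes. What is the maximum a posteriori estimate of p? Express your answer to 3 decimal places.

The prior density ∝ p^10(1−p)^4 is the kernel of Beta(11, 5).
Data: 33 successes in 40 trials. The binomial likelihood contributes p^33(1−p)^7, so the posterior is Beta(11+33, 5+7) = Beta(44, 12).
For Beta(a, b) with a, b > 1 the mode is (a−1)/(a+b−2) = 43/54 ≈ 0.796.

p̂_MAP = 0.796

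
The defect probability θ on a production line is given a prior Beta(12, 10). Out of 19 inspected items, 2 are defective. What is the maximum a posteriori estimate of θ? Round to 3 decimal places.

θ̂_MAP = 0.333

Prior: Beta(12, 10).
Data: 2 successes in 19 trials. The binomial likelihood contributes θ^2(1−θ)^17, so the posterior is Beta(12+2, 10+17) = Beta(14, 27).
For Beta(a, b) with a, b > 1 the mode is (a−1)/(a+b−2) = 13/39 ≈ 0.333.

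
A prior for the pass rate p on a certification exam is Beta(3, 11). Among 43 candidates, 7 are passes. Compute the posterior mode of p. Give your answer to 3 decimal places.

p̂_MAP = 0.164

Prior: Beta(3, 11).
Data: 7 successes in 43 trials. The binomial likelihood contributes p^7(1−p)^36, so the posterior is Beta(3+7, 11+36) = Beta(10, 47).
For Beta(a, b) with a, b > 1 the mode is (a−1)/(a+b−2) = 9/55 ≈ 0.164.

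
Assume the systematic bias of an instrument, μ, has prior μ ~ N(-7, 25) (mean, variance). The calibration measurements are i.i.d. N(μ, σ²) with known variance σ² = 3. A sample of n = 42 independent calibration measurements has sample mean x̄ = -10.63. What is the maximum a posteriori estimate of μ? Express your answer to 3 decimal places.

n = 42, x̄ = -10.63.
For a Normal prior and Normal likelihood with known variance, the posterior is Normal; its mode equals its mean, the precision-weighted average.
Prior precision 1/σ₀² = 1/25 = 0.04; data precision n/σ² = 42/3 = 14.
μ̂ = (0.04·(-7) + 14·(-10.63)) / (0.04 + 14) = (-149.1)/14.04 = -2485/234 ≈ -10.620.

μ̂_MAP = -10.620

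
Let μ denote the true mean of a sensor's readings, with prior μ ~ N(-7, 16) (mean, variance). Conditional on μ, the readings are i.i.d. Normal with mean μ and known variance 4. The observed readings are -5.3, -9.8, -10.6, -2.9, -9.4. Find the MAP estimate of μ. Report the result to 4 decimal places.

n = 5; x̄ = ((-5.3) + (-9.8) + (-10.6) + (-2.9) + (-9.4))/5 = -38/5 = -7.6.
For a Normal prior and Normal likelihood with known variance, the posterior is Normal; its mode equals its mean, the precision-weighted average.
Prior precision 1/σ₀² = 1/16 = 0.0625; data precision n/σ² = 5/4 = 1.25.
μ̂ = (0.0625·(-7) + 1.25·(-7.6)) / (0.0625 + 1.25) = (-9.9375)/1.3125 = -53/7 ≈ -7.5714.

μ̂_MAP = -7.5714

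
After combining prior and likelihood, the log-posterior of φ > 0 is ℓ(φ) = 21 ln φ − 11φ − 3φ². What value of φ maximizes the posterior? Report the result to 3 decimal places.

ℓ'(φ) = 21/φ − 11 − 6φ. Setting this to zero and multiplying by φ: 6φ² + 11φ − 21 = 0.
φ = (−11 + √(11² + 4·6·21)) / (2·6) = (−11 + √625) / 12 = (−11 + 25)/12 = 7/6.
ℓ''(φ) = −21/φ² − 6 < 0, confirming a maximum.

φ̂_MAP = 1.167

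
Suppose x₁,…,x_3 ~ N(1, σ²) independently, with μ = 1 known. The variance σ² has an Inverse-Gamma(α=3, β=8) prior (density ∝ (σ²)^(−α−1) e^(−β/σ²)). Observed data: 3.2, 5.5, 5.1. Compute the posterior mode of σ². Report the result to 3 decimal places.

σ̂²_MAP = 5.264

Sum of squared deviations about the known mean: SS = (3.2−1)² + (5.5−1)² + (5.1−1)² = 41.9.
The Normal likelihood contributes (σ²)^(−n/2) exp(−SS/(2σ²)), so the posterior is Inverse-Gamma(α + n/2, β + SS/2) = Inverse-Gamma(4.5, 28.95).
The mode of Inverse-Gamma(a, b) is b/(a+1) = 28.95/5.5 ≈ 5.264.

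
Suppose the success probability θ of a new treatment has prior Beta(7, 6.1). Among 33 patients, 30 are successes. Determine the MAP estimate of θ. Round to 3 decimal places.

θ̂_MAP = 0.816

Prior: Beta(7, 6.1).
Data: 30 successes in 33 trials. The binomial likelihood contributes θ^30(1−θ)^3, so the posterior is Beta(7+30, 6.1+3) = Beta(37, 9.1).
For Beta(a, b) with a, b > 1 the mode is (a−1)/(a+b−2) = 36/44.1 ≈ 0.816.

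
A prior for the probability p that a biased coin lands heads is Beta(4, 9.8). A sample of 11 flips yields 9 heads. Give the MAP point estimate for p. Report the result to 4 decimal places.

Prior: Beta(4, 9.8).
Data: 9 successes in 11 trials. The binomial likelihood contributes p^9(1−p)^2, so the posterior is Beta(4+9, 9.8+2) = Beta(13, 11.8).
For Beta(a, b) with a, b > 1 the mode is (a−1)/(a+b−2) = 12/22.8 ≈ 0.5263.

p̂_MAP = 0.5263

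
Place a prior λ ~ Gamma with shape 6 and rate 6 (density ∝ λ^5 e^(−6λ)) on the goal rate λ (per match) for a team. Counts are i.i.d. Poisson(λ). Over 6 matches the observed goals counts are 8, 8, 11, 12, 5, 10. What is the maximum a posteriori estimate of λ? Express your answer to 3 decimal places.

λ̂_MAP = 4.917

Σxᵢ = 8+8+11+12+5+10 = 54, with n = 6.
Posterior ∝ λ^5e^(−6λ) · λ^54e^(−6λ) = λ^59e^(−12λ), i.e. Gamma(shape=60, rate=12).
The mode of a Gamma(a, b) with a ≥ 1 (shape–rate) is (a−1)/b = 59/12 ≈ 4.917.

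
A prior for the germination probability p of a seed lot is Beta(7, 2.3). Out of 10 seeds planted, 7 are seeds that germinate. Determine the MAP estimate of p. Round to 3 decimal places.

p̂_MAP = 0.751

Prior: Beta(7, 2.3).
Data: 7 successes in 10 trials. The binomial likelihood contributes p^7(1−p)^3, so the posterior is Beta(7+7, 2.3+3) = Beta(14, 5.3).
For Beta(a, b) with a, b > 1 the mode is (a−1)/(a+b−2) = 13/17.3 ≈ 0.751.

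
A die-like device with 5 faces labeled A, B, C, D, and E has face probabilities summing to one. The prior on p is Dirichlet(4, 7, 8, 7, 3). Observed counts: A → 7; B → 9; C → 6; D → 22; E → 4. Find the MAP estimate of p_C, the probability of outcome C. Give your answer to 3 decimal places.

The posterior is Dirichlet(αᵢ + nᵢ) = Dirichlet(11, 16, 14, 29, 7).
For a Dirichlet(a₁,…,a_K) with all aᵢ > 1, the mode has j-th component (aⱼ − 1)/(Σaᵢ − K).
Here Σaᵢ = 77 and K = 5, so p_C = (14 − 1)/(77 − 5) = 13/72 ≈ 0.181.

MAP estimate of p_C = 0.181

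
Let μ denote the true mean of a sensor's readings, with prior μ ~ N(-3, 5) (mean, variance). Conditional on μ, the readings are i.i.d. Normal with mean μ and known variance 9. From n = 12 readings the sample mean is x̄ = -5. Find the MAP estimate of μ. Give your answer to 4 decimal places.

μ̂_MAP = -4.7391

n = 12, x̄ = -5.
For a Normal prior and Normal likelihood with known variance, the posterior is Normal; its mode equals its mean, the precision-weighted average.
Prior precision 1/σ₀² = 1/5 = 0.2; data precision n/σ² = 12/9 = 4/3.
μ̂ = (0.2·(-3) + (4/3)·(-5)) / (0.2 + 4/3) = (-109/15)/(23/15) = -109/23 ≈ -4.7391.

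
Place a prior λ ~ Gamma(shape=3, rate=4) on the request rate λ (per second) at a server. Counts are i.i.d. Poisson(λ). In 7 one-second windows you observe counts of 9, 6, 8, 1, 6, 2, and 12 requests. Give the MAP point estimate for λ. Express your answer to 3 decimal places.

Σxᵢ = 9+6+8+1+6+2+12 = 44, with n = 7.
Posterior ∝ λ^2e^(−4λ) · λ^44e^(−7λ) = λ^46e^(−11λ), i.e. Gamma(shape=47, rate=11).
The mode of a Gamma(a, b) with a ≥ 1 (shape–rate) is (a−1)/b = 46/11 ≈ 4.182.

λ̂_MAP = 4.182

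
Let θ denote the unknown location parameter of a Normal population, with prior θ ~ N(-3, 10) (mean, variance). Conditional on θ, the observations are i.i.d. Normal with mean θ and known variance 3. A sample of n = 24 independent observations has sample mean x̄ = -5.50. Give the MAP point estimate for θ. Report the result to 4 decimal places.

θ̂_MAP = -5.4691

n = 24, x̄ = -5.50.
For a Normal prior and Normal likelihood with known variance, the posterior is Normal; its mode equals its mean, the precision-weighted average.
Prior precision 1/σ₀² = 1/10 = 0.1; data precision n/σ² = 24/3 = 8.
θ̂ = (0.1·(-3) + 8·(-5.5)) / (0.1 + 8) = (-44.3)/8.1 = -443/81 ≈ -5.4691.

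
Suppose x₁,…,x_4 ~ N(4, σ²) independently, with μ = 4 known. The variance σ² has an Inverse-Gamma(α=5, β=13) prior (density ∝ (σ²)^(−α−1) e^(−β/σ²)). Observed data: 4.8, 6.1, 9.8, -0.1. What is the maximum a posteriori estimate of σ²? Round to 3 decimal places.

σ̂²_MAP = 5.094

Sum of squared deviations about the known mean: SS = (4.8−4)² + (6.1−4)² + (9.8−4)² + (-0.1−4)² = 55.5.
The Normal likelihood contributes (σ²)^(−n/2) exp(−SS/(2σ²)), so the posterior is Inverse-Gamma(α + n/2, β + SS/2) = Inverse-Gamma(7, 40.75).
The mode of Inverse-Gamma(a, b) is b/(a+1) = 40.75/8 ≈ 5.094.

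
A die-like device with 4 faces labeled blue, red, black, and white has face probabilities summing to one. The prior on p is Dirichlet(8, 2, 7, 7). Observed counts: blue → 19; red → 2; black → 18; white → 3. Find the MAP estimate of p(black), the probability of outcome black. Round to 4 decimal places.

MAP estimate of p(black) = 0.3871

The posterior is Dirichlet(αᵢ + nᵢ) = Dirichlet(27, 4, 25, 10).
For a Dirichlet(a₁,…,a_K) with all aᵢ > 1, the mode has j-th component (aⱼ − 1)/(Σaᵢ − K).
Here Σaᵢ = 66 and K = 4, so p(black) = (25 − 1)/(66 − 4) = 24/62 ≈ 0.3871.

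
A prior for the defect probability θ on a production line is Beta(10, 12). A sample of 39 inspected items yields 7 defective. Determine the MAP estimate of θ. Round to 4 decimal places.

Prior: Beta(10, 12).
Data: 7 successes in 39 trials. The binomial likelihood contributes θ^7(1−θ)^32, so the posterior is Beta(10+7, 12+32) = Beta(17, 44).
For Beta(a, b) with a, b > 1 the mode is (a−1)/(a+b−2) = 16/59 ≈ 0.2712.

θ̂_MAP = 0.2712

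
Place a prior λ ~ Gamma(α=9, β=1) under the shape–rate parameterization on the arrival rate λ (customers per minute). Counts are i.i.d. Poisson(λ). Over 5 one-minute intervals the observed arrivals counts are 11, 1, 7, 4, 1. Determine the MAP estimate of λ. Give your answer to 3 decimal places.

Σxᵢ = 11+1+7+4+1 = 24, with n = 5.
Posterior ∝ λ^8e^(−1λ) · λ^24e^(−5λ) = λ^32e^(−6λ), i.e. Gamma(shape=33, rate=6).
The mode of a Gamma(a, b) with a ≥ 1 (shape–rate) is (a−1)/b = 32/6 ≈ 5.333.

λ̂_MAP = 5.333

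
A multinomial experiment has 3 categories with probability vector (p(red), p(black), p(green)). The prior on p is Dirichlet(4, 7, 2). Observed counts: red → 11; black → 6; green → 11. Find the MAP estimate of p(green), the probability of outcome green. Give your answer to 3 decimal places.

The posterior is Dirichlet(αᵢ + nᵢ) = Dirichlet(15, 13, 13).
For a Dirichlet(a₁,…,a_K) with all aᵢ > 1, the mode has j-th component (aⱼ − 1)/(Σaᵢ − K).
Here Σaᵢ = 41 and K = 3, so p(green) = (13 − 1)/(41 − 3) = 12/38 ≈ 0.316.

MAP estimate of p(green) = 0.316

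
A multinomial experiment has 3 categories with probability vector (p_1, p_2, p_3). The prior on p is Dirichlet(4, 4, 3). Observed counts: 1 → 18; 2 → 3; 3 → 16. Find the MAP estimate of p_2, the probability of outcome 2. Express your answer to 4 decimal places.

The posterior is Dirichlet(αᵢ + nᵢ) = Dirichlet(22, 7, 19).
For a Dirichlet(a₁,…,a_K) with all aᵢ > 1, the mode has j-th component (aⱼ − 1)/(Σaᵢ − K).
Here Σaᵢ = 48 and K = 3, so p_2 = (7 − 1)/(48 − 3) = 6/45 ≈ 0.1333.

MAP estimate: 0.1333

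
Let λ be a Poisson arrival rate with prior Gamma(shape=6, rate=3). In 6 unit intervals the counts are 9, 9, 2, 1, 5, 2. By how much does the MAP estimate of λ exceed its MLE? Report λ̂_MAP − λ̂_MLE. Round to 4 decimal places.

Σxᵢ = 28. Posterior is Gamma(34, 9); MAP = (34−1)/9 = 33/9 ≈ 3.66667.
MLE = x̄ = 28/6 ≈ 4.66667.
Difference = 33/9 − 28/6 = -1 ≈ -1.0000.

MAP − MLE = -1.0000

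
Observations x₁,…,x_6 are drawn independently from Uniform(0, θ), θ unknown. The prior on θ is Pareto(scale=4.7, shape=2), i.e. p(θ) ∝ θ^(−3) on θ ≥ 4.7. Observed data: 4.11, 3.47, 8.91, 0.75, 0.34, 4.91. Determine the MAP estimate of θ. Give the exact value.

θ̂_MAP = 8.91

The Uniform(0, θ) likelihood is θ^(−n) for θ ≥ max(xᵢ), zero otherwise. Here max(xᵢ) = 8.91.
Posterior ∝ θ^(−3) · θ^(−6) = θ^(−9) on θ ≥ max(4.7, 8.91) = 8.91.
This density is strictly decreasing in θ, so the posterior mode lies at the lower boundary of the support.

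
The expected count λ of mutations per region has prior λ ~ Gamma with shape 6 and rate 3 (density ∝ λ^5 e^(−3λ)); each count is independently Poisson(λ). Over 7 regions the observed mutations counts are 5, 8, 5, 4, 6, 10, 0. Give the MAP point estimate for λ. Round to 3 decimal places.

λ̂_MAP = 4.300

Σxᵢ = 5+8+5+4+6+10+0 = 38, with n = 7.
Posterior ∝ λ^5e^(−3λ) · λ^38e^(−7λ) = λ^43e^(−10λ), i.e. Gamma(shape=44, rate=10).
The mode of a Gamma(a, b) with a ≥ 1 (shape–rate) is (a−1)/b = 43/10 ≈ 4.300.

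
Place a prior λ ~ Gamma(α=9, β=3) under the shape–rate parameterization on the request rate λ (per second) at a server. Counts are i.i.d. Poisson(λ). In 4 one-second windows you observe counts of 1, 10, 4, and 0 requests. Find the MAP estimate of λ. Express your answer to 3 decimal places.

Σxᵢ = 1+10+4+0 = 15, with n = 4.
Posterior ∝ λ^8e^(−3λ) · λ^15e^(−4λ) = λ^23e^(−7λ), i.e. Gamma(shape=24, rate=7).
The mode of a Gamma(a, b) with a ≥ 1 (shape–rate) is (a−1)/b = 23/7 ≈ 3.286.

λ̂_MAP = 3.286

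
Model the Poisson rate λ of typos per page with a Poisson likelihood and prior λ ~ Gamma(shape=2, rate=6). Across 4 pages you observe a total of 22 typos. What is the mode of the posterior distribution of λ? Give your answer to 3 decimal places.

Σxᵢ = 22, n = 4.
Posterior ∝ λe^(−6λ) · λ^22e^(−4λ) = λ^23e^(−10λ), i.e. Gamma(shape=24, rate=10).
The mode of a Gamma(a, b) with a ≥ 1 (shape–rate) is (a−1)/b = 23/10 ≈ 2.300.

λ̂_MAP = 2.300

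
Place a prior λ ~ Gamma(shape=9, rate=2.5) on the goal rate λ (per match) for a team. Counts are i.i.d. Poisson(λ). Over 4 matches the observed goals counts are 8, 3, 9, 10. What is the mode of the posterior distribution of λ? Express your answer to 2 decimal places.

Σxᵢ = 8+3+9+10 = 30, with n = 4.
Posterior ∝ λ^8e^(−2.5λ) · λ^30e^(−4λ) = λ^38e^(−6.5λ), i.e. Gamma(shape=39, rate=6.5).
The mode of a Gamma(a, b) with a ≥ 1 (shape–rate) is (a−1)/b = 38/6.5 ≈ 5.85.

λ̂_MAP = 5.85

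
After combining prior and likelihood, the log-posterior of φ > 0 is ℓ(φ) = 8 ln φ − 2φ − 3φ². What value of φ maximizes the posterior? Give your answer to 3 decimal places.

ℓ'(φ) = 8/φ − 2 − 6φ. Setting this to zero and multiplying by φ: 6φ² + 2φ − 8 = 0.
φ = (−2 + √(2² + 4·6·8)) / (2·6) = (−2 + √196) / 12 = (−2 + 14)/12 = 1.
ℓ''(φ) = −8/φ² − 6 < 0, confirming a maximum.

φ̂_MAP = 1.000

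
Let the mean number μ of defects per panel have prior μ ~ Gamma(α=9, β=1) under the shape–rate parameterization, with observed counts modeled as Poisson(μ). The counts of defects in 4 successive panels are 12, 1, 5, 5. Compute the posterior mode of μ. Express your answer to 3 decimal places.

μ̂_MAP = 6.200

Σxᵢ = 12+1+5+5 = 23, with n = 4.
Posterior ∝ μ^8e^(−1μ) · μ^23e^(−4μ) = μ^31e^(−5μ), i.e. Gamma(shape=32, rate=5).
The mode of a Gamma(a, b) with a ≥ 1 (shape–rate) is (a−1)/b = 31/5 ≈ 6.200.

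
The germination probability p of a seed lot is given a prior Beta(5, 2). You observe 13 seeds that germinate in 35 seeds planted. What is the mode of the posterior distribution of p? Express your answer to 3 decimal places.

p̂_MAP = 0.425

Prior: Beta(5, 2).
Data: 13 successes in 35 trials. The binomial likelihood contributes p^13(1−p)^22, so the posterior is Beta(5+13, 2+22) = Beta(18, 24).
For Beta(a, b) with a, b > 1 the mode is (a−1)/(a+b−2) = 17/40 ≈ 0.425.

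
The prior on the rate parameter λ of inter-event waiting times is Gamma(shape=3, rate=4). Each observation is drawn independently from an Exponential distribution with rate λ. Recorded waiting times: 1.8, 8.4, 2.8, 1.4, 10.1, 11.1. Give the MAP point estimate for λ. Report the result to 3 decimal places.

The Exponential(rate=λ) likelihood is ∝ λ^n e^(−λΣtᵢ). Here n = 6 and Σtᵢ = 1.8 + 8.4 + 2.8 + 1.4 + 10.1 + 11.1 = 35.6.
Posterior ∝ λ^2e^(−4λ) · λ^6e^(−35.6λ) = λ^8e^(−39.6λ), i.e. Gamma(9, 39.6).
Mode = (a−1)/b = 8/39.6 ≈ 0.202.

λ̂_MAP = 0.202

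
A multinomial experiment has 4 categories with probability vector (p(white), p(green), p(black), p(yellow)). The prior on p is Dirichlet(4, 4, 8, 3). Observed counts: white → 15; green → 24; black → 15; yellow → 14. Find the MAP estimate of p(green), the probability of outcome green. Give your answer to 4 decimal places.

MAP estimate of p(green) = 0.3253

The posterior is Dirichlet(αᵢ + nᵢ) = Dirichlet(19, 28, 23, 17).
For a Dirichlet(a₁,…,a_K) with all aᵢ > 1, the mode has j-th component (aⱼ − 1)/(Σaᵢ − K).
Here Σaᵢ = 87 and K = 4, so p(green) = (28 − 1)/(87 − 4) = 27/83 ≈ 0.3253.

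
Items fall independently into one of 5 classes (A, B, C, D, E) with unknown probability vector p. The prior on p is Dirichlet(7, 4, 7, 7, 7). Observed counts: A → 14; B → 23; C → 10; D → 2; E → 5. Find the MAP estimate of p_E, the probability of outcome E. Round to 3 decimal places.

MAP estimate of p_E = 0.136

The posterior is Dirichlet(αᵢ + nᵢ) = Dirichlet(21, 27, 17, 9, 12).
For a Dirichlet(a₁,…,a_K) with all aᵢ > 1, the mode has j-th component (aⱼ − 1)/(Σaᵢ − K).
Here Σaᵢ = 86 and K = 5, so p_E = (12 − 1)/(86 − 5) = 11/81 ≈ 0.136.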